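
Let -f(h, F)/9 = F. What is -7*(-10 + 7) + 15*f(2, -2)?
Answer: 291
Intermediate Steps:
f(h, F) = -9*F
-7*(-10 + 7) + 15*f(2, -2) = -7*(-10 + 7) + 15*(-9*(-2)) = -7*(-3) + 15*18 = 21 + 270 = 291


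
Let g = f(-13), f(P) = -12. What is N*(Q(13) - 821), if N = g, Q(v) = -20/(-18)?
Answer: 29516/3 ≈ 9838.7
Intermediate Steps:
g = -12
Q(v) = 10/9 (Q(v) = -20*(-1/18) = 10/9)
N = -12
N*(Q(13) - 821) = -12*(10/9 - 821) = -12*(-7379/9) = 29516/3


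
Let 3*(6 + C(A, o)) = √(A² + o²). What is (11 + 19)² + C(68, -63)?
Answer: 894 + √8593/3 ≈ 924.90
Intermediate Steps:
C(A, o) = -6 + √(A² + o²)/3
(11 + 19)² + C(68, -63) = (11 + 19)² + (-6 + √(68² + (-63)²)/3) = 30² + (-6 + √(4624 + 3969)/3) = 900 + (-6 + √8593/3) = 894 + √8593/3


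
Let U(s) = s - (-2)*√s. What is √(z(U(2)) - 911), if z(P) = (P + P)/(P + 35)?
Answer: √(-33703 - 1818*√2)/√(37 + 2*√2) ≈ 30.179*I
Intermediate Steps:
U(s) = s + 2*√s
z(P) = 2*P/(35 + P) (z(P) = (2*P)/(35 + P) = 2*P/(35 + P))
√(z(U(2)) - 911) = √(2*(2 + 2*√2)/(35 + (2 + 2*√2)) - 911) = √(2*(2 + 2*√2)/(37 + 2*√2) - 911) = √(-911 + 2*(2 + 2*√2)/(37 + 2*√2))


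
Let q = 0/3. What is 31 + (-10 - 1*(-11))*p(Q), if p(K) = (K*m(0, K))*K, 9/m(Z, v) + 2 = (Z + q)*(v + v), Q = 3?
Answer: -19/2 ≈ -9.5000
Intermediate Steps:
q = 0 (q = 0*(⅓) = 0)
m(Z, v) = 9/(-2 + 2*Z*v) (m(Z, v) = 9/(-2 + (Z + 0)*(v + v)) = 9/(-2 + Z*(2*v)) = 9/(-2 + 2*Z*v))
p(K) = -9*K²/2 (p(K) = (K*(9/(2*(-1 + 0*K))))*K = (K*(9/(2*(-1 + 0))))*K = (K*((9/2)/(-1)))*K = (K*((9/2)*(-1)))*K = (K*(-9/2))*K = (-9*K/2)*K = -9*K²/2)
31 + (-10 - 1*(-11))*p(Q) = 31 + (-10 - 1*(-11))*(-9/2*3²) = 31 + (-10 + 11)*(-9/2*9) = 31 + 1*(-81/2) = 31 - 81/2 = -19/2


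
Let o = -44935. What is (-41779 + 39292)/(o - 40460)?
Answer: 829/28465 ≈ 0.029123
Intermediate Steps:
(-41779 + 39292)/(o - 40460) = (-41779 + 39292)/(-44935 - 40460) = -2487/(-85395) = -2487*(-1/85395) = 829/28465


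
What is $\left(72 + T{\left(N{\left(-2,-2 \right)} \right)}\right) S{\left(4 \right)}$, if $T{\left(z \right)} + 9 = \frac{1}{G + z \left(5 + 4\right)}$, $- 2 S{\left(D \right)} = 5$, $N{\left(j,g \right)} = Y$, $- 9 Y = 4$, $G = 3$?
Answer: $-155$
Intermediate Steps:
$Y = - \frac{4}{9}$ ($Y = \left(- \frac{1}{9}\right) 4 = - \frac{4}{9} \approx -0.44444$)
$N{\left(j,g \right)} = - \frac{4}{9}$
$S{\left(D \right)} = - \frac{5}{2}$ ($S{\left(D \right)} = \left(- \frac{1}{2}\right) 5 = - \frac{5}{2}$)
$T{\left(z \right)} = -9 + \frac{1}{3 + 9 z}$ ($T{\left(z \right)} = -9 + \frac{1}{3 + z \left(5 + 4\right)} = -9 + \frac{1}{3 + z 9} = -9 + \frac{1}{3 + 9 z}$)
$\left(72 + T{\left(N{\left(-2,-2 \right)} \right)}\right) S{\left(4 \right)} = \left(72 + \frac{-26 - -36}{3 \left(1 + 3 \left(- \frac{4}{9}\right)\right)}\right) \left(- \frac{5}{2}\right) = \left(72 + \frac{-26 + 36}{3 \left(1 - \frac{4}{3}\right)}\right) \left(- \frac{5}{2}\right) = \left(72 + \frac{1}{3} \frac{1}{- \frac{1}{3}} \cdot 10\right) \left(- \frac{5}{2}\right) = \left(72 + \frac{1}{3} \left(-3\right) 10\right) \left(- \frac{5}{2}\right) = \left(72 - 10\right) \left(- \frac{5}{2}\right) = 62 \left(- \frac{5}{2}\right) = -155$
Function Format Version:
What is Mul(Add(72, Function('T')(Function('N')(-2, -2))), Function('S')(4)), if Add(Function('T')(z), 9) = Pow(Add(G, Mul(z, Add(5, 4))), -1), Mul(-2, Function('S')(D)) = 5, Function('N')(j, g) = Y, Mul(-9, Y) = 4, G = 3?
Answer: -155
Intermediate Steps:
Y = Rational(-4, 9) (Y = Mul(Rational(-1, 9), 4) = Rational(-4, 9) ≈ -0.44444)
Function('N')(j, g) = Rational(-4, 9)
Function('S')(D) = Rational(-5, 2) (Function('S')(D) = Mul(Rational(-1, 2), 5) = Rational(-5, 2))
Function('T')(z) = Add(-9, Pow(Add(3, Mul(9, z)), -1)) (Function('T')(z) = Add(-9, Pow(Add(3, Mul(z, Add(5, 4))), -1)) = Add(-9, Pow(Add(3, Mul(z, 9)), -1)) = Add(-9, Pow(Add(3, Mul(9, z)), -1)))
Mul(Add(72, Function('T')(Function('N')(-2, -2))), Function('S')(4)) = Mul(Add(72, Mul(Rational(1, 3), Pow(Add(1, Mul(3, Rational(-4, 9))), -1), Add(-26, Mul(-81, Rational(-4, 9))))), Rational(-5, 2)) = Mul(Add(72, Mul(Rational(1, 3), Pow(Add(1, Rational(-4, 3)), -1), Add(-26, 36))), Rational(-5, 2)) = Mul(Add(72, Mul(Rational(1, 3), Pow(Rational(-1, 3), -1), 10)), Rational(-5, 2)) = Mul(Add(72, Mul(Rational(1, 3), -3, 10)), Rational(-5, 2)) = Mul(Add(72, -10), Rational(-5, 2)) = Mul(62, Rational(-5, 2)) = -155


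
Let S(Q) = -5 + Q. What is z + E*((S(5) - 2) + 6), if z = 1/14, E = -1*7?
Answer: -391/14 ≈ -27.929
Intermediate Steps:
E = -7
z = 1/14 ≈ 0.071429
z + E*((S(5) - 2) + 6) = 1/14 - 7*(((-5 + 5) - 2) + 6) = 1/14 - 7*((0 - 2) + 6) = 1/14 - 7*(-2 + 6) = 1/14 - 7*4 = 1/14 - 28 = -391/14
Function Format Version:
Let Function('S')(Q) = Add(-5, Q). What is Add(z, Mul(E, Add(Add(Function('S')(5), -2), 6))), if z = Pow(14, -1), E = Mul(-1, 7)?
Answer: Rational(-391, 14) ≈ -27.929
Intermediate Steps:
E = -7
z = Rational(1, 14) ≈ 0.071429
Add(z, Mul(E, Add(Add(Function('S')(5), -2), 6))) = Add(Rational(1, 14), Mul(-7, Add(Add(Add(-5, 5), -2), 6))) = Add(Rational(1, 14), Mul(-7, Add(Add(0, -2), 6))) = Add(Rational(1, 14), Mul(-7, Add(-2, 6))) = Add(Rational(1, 14), Mul(-7, 4)) = Add(Rational(1, 14), -28) = Rational(-391, 14)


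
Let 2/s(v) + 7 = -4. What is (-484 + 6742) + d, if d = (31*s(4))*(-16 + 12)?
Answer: 69086/11 ≈ 6280.5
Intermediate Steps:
s(v) = -2/11 (s(v) = 2/(-7 - 4) = 2/(-11) = 2*(-1/11) = -2/11)
d = 248/11 (d = (31*(-2/11))*(-16 + 12) = -62/11*(-4) = 248/11 ≈ 22.545)
(-484 + 6742) + d = (-484 + 6742) + 248/11 = 6258 + 248/11 = 69086/11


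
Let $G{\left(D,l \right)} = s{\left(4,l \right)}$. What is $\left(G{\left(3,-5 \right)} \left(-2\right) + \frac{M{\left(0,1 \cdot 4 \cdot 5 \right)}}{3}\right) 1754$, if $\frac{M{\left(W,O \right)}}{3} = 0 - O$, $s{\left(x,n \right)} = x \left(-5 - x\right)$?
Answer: $91208$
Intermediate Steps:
$M{\left(W,O \right)} = - 3 O$ ($M{\left(W,O \right)} = 3 \left(0 - O\right) = 3 \left(- O\right) = - 3 O$)
$G{\left(D,l \right)} = -36$ ($G{\left(D,l \right)} = \left(-1\right) 4 \left(5 + 4\right) = \left(-1\right) 4 \cdot 9 = -36$)
$\left(G{\left(3,-5 \right)} \left(-2\right) + \frac{M{\left(0,1 \cdot 4 \cdot 5 \right)}}{3}\right) 1754 = \left(\left(-36\right) \left(-2\right) + \frac{\left(-3\right) 1 \cdot 4 \cdot 5}{3}\right) 1754 = \left(72 + - 3 \cdot 4 \cdot 5 \cdot \frac{1}{3}\right) 1754 = \left(72 + \left(-3\right) 20 \cdot \frac{1}{3}\right) 1754 = \left(72 - 20\right) 1754 = 52 \cdot 1754 = 91208$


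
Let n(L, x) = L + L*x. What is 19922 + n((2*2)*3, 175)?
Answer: 22034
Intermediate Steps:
19922 + n((2*2)*3, 175) = 19922 + ((2*2)*3)*(1 + 175) = 19922 + (4*3)*176 = 19922 + 12*176 = 19922 + 2112 = 22034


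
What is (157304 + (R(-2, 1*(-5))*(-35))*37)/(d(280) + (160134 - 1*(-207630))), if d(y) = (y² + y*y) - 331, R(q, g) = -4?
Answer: 162484/524233 ≈ 0.30995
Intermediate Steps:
d(y) = -331 + 2*y² (d(y) = (y² + y²) - 331 = 2*y² - 331 = -331 + 2*y²)
(157304 + (R(-2, 1*(-5))*(-35))*37)/(d(280) + (160134 - 1*(-207630))) = (157304 - 4*(-35)*37)/((-331 + 2*280²) + (160134 - 1*(-207630))) = (157304 + 140*37)/((-331 + 2*78400) + (160134 + 207630)) = (157304 + 5180)/((-331 + 156800) + 367764) = 162484/(156469 + 367764) = 162484/524233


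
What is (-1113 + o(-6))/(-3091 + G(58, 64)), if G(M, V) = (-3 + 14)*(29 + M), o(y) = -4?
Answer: 1117/2134 ≈ 0.52343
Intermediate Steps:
G(M, V) = 319 + 11*M (G(M, V) = 11*(29 + M) = 319 + 11*M)
(-1113 + o(-6))/(-3091 + G(58, 64)) = (-1113 - 4)/(-3091 + (319 + 11*58)) = -1117/(-3091 + (319 + 638)) = -1117/(-3091 + 957) = -1117/(-2134) = -1117*(-1/2134) = 1117/2134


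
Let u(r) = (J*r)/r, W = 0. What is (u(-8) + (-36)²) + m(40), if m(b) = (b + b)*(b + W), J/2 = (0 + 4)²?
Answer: 4528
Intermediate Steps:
J = 32 (J = 2*(0 + 4)² = 2*4² = 2*16 = 32)
m(b) = 2*b² (m(b) = (b + b)*(b + 0) = (2*b)*b = 2*b²)
u(r) = 32 (u(r) = (32*r)/r = 32)
(u(-8) + (-36)²) + m(40) = (32 + (-36)²) + 2*40² = (32 + 1296) + 2*1600 = 1328 + 3200 = 4528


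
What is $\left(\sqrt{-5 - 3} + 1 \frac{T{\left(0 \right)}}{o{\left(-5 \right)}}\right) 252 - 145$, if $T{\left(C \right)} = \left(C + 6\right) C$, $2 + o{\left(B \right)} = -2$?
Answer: $-145 + 504 i \sqrt{2} \approx -145.0 + 712.76 i$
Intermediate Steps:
$o{\left(B \right)} = -4$ ($o{\left(B \right)} = -2 - 2 = -4$)
$T{\left(C \right)} = C \left(6 + C\right)$ ($T{\left(C \right)} = \left(6 + C\right) C = C \left(6 + C\right)$)
$\left(\sqrt{-5 - 3} + 1 \frac{T{\left(0 \right)}}{o{\left(-5 \right)}}\right) 252 - 145 = \left(\sqrt{-5 - 3} + 1 \frac{0 \left(6 + 0\right)}{-4}\right) 252 - 145 = \left(\sqrt{-8} + 1 \cdot 0 \cdot 6 \left(- \frac{1}{4}\right)\right) 252 - 145 = \left(2 i \sqrt{2} + 1 \cdot 0 \left(- \frac{1}{4}\right)\right) 252 - 145 = \left(2 i \sqrt{2} + 1 \cdot 0\right) 252 - 145 = \left(2 i \sqrt{2} + 0\right) 252 - 145 = 2 i \sqrt{2} \cdot 252 - 145 = 504 i \sqrt{2} - 145 = -145 + 504 i \sqrt{2}$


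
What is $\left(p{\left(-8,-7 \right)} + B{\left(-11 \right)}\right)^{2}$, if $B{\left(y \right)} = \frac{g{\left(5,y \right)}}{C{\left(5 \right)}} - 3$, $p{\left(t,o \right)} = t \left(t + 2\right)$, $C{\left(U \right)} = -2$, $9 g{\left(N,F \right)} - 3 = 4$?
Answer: $\frac{644809}{324} \approx 1990.2$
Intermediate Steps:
$g{\left(N,F \right)} = \frac{7}{9}$ ($g{\left(N,F \right)} = \frac{1}{3} + \frac{1}{9} \cdot 4 = \frac{1}{3} + \frac{4}{9} = \frac{7}{9}$)
$p{\left(t,o \right)} = t \left(2 + t\right)$
$B{\left(y \right)} = - \frac{61}{18}$ ($B{\left(y \right)} = \frac{7}{9 \left(-2\right)} - 3 = \frac{7}{9} \left(- \frac{1}{2}\right) - 3 = - \frac{7}{18} - 3 = - \frac{61}{18}$)
$\left(p{\left(-8,-7 \right)} + B{\left(-11 \right)}\right)^{2} = \left(- 8 \left(2 - 8\right) - \frac{61}{18}\right)^{2} = \left(\left(-8\right) \left(-6\right) - \frac{61}{18}\right)^{2} = \left(48 - \frac{61}{18}\right)^{2} = \left(\frac{803}{18}\right)^{2} = \frac{644809}{324}$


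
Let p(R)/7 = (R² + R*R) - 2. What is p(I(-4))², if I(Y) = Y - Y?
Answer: 196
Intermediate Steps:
I(Y) = 0
p(R) = -14 + 14*R² (p(R) = 7*((R² + R*R) - 2) = 7*((R² + R²) - 2) = 7*(2*R² - 2) = 7*(-2 + 2*R²) = -14 + 14*R²)
p(I(-4))² = (-14 + 14*0²)² = (-14 + 14*0)² = (-14 + 0)² = (-14)² = 196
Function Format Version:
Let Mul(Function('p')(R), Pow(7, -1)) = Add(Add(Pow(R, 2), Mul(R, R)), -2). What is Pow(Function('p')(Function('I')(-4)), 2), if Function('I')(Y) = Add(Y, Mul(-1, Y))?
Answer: 196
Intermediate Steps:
Function('I')(Y) = 0
Function('p')(R) = Add(-14, Mul(14, Pow(R, 2))) (Function('p')(R) = Mul(7, Add(Add(Pow(R, 2), Mul(R, R)), -2)) = Mul(7, Add(Add(Pow(R, 2), Pow(R, 2)), -2)) = Mul(7, Add(Mul(2, Pow(R, 2)), -2)) = Mul(7, Add(-2, Mul(2, Pow(R, 2)))) = Add(-14, Mul(14, Pow(R, 2))))
Pow(Function('p')(Function('I')(-4)), 2) = Pow(Add(-14, Mul(14, Pow(0, 2))), 2) = Pow(Add(-14, Mul(14, 0)), 2) = Pow(Add(-14, 0), 2) = Pow(-14, 2) = 196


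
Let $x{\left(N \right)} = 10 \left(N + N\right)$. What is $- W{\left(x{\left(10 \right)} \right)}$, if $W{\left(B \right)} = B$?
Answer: $-200$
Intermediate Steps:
$x{\left(N \right)} = 20 N$ ($x{\left(N \right)} = 10 \cdot 2 N = 20 N$)
$- W{\left(x{\left(10 \right)} \right)} = - 20 \cdot 10 = \left(-1\right) 200 = -200$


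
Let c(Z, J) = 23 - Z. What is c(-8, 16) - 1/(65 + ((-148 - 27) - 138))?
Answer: 7689/248 ≈ 31.004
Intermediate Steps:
c(-8, 16) - 1/(65 + ((-148 - 27) - 138)) = (23 - 1*(-8)) - 1/(65 + ((-148 - 27) - 138)) = (23 + 8) - 1/(65 + (-175 - 138)) = 31 - 1/(65 - 313) = 31 - 1/(-248) = 31 - 1*(-1/248) = 31 + 1/248 = 7689/248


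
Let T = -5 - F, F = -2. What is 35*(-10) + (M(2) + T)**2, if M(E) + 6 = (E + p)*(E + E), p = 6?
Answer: 179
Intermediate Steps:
T = -3 (T = -5 - 1*(-2) = -5 + 2 = -3)
M(E) = -6 + 2*E*(6 + E) (M(E) = -6 + (E + 6)*(E + E) = -6 + (6 + E)*(2*E) = -6 + 2*E*(6 + E))
35*(-10) + (M(2) + T)**2 = 35*(-10) + ((-6 + 2*2**2 + 12*2) - 3)**2 = -350 + ((-6 + 2*4 + 24) - 3)**2 = -350 + ((-6 + 8 + 24) - 3)**2 = -350 + (26 - 3)**2 = -350 + 23**2 = -350 + 529 = 179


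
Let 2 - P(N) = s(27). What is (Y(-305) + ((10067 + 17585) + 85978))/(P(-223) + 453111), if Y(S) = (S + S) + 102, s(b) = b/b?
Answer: 56561/226556 ≈ 0.24966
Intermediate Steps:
s(b) = 1
Y(S) = 102 + 2*S (Y(S) = 2*S + 102 = 102 + 2*S)
P(N) = 1 (P(N) = 2 - 1*1 = 2 - 1 = 1)
(Y(-305) + ((10067 + 17585) + 85978))/(P(-223) + 453111) = ((102 + 2*(-305)) + ((10067 + 17585) + 85978))/(1 + 453111) = ((102 - 610) + (27652 + 85978))/453112 = (-508 + 113630)*(1/453112) = 113122*(1/453112) = 56561/226556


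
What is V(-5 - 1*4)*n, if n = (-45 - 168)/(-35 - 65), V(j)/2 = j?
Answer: -1917/50 ≈ -38.340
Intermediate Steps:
V(j) = 2*j
n = 213/100 (n = -213/(-100) = -213*(-1/100) = 213/100 ≈ 2.1300)
V(-5 - 1*4)*n = (2*(-5 - 1*4))*(213/100) = (2*(-5 - 4))*(213/100) = (2*(-9))*(213/100) = -18*213/100 = -1917/50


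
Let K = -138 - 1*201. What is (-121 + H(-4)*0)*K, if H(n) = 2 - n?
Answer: 41019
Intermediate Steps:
K = -339 (K = -138 - 201 = -339)
(-121 + H(-4)*0)*K = (-121 + (2 - 1*(-4))*0)*(-339) = (-121 + (2 + 4)*0)*(-339) = (-121 + 6*0)*(-339) = (-121 + 0)*(-339) = -121*(-339) = 41019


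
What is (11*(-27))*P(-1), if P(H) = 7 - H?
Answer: -2376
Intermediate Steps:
(11*(-27))*P(-1) = (11*(-27))*(7 - 1*(-1)) = -297*(7 + 1) = -297*8 = -2376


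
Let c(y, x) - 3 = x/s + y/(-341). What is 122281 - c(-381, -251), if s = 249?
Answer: 10382493424/84909 ≈ 1.2228e+5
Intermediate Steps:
c(y, x) = 3 - y/341 + x/249 (c(y, x) = 3 + (x/249 + y/(-341)) = 3 + (x*(1/249) + y*(-1/341)) = 3 + (x/249 - y/341) = 3 + (-y/341 + x/249) = 3 - y/341 + x/249)
122281 - c(-381, -251) = 122281 - (3 - 1/341*(-381) + (1/249)*(-251)) = 122281 - (3 + 381/341 - 251/249) = 122281 - 1*264005/84909 = 122281 - 264005/84909 = 10382493424/84909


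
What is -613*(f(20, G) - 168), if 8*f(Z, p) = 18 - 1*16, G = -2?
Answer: 411323/4 ≈ 1.0283e+5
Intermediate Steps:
f(Z, p) = ¼ (f(Z, p) = (18 - 1*16)/8 = (18 - 16)/8 = (⅛)*2 = ¼)
-613*(f(20, G) - 168) = -613*(¼ - 168) = -613*(-671/4) = 411323/4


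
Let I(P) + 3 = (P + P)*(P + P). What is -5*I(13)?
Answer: -3365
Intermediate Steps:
I(P) = -3 + 4*P² (I(P) = -3 + (P + P)*(P + P) = -3 + (2*P)*(2*P) = -3 + 4*P²)
-5*I(13) = -5*(-3 + 4*13²) = -5*(-3 + 4*169) = -5*(-3 + 676) = -5*673 = -3365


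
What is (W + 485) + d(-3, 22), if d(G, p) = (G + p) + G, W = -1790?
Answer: -1289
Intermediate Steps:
d(G, p) = p + 2*G
(W + 485) + d(-3, 22) = (-1790 + 485) + (22 + 2*(-3)) = -1305 + (22 - 6) = -1305 + 16 = -1289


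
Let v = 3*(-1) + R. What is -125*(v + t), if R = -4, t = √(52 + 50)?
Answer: 875 - 125*√102 ≈ -387.44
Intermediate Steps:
t = √102 ≈ 10.100
v = -7 (v = 3*(-1) - 4 = -3 - 4 = -7)
-125*(v + t) = -125*(-7 + √102) = 875 - 125*√102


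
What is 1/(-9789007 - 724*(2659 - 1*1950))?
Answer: -1/10302323 ≈ -9.7065e-8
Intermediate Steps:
1/(-9789007 - 724*(2659 - 1*1950)) = 1/(-9789007 - 724*(2659 - 1950)) = 1/(-9789007 - 724*709) = 1/(-9789007 - 513316) = 1/(-10302323) = -1/10302323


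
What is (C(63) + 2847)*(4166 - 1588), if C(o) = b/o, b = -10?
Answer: 462366878/63 ≈ 7.3392e+6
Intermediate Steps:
C(o) = -10/o
(C(63) + 2847)*(4166 - 1588) = (-10/63 + 2847)*(4166 - 1588) = (-10*1/63 + 2847)*2578 = (-10/63 + 2847)*2578 = (179351/63)*2578 = 462366878/63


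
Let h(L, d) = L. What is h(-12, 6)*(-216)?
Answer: 2592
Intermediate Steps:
h(-12, 6)*(-216) = -12*(-216) = 2592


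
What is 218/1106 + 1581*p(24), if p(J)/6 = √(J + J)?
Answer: 109/553 + 37944*√3 ≈ 65721.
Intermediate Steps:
p(J) = 6*√2*√J (p(J) = 6*√(J + J) = 6*√(2*J) = 6*(√2*√J) = 6*√2*√J)
218/1106 + 1581*p(24) = 218/1106 + 1581*(6*√2*√24) = 218*(1/1106) + 1581*(6*√2*(2*√6)) = 109/553 + 1581*(24*√3) = 109/553 + 37944*√3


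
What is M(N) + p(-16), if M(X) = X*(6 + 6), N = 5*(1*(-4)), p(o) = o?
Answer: -256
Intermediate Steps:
N = -20 (N = 5*(-4) = -20)
M(X) = 12*X (M(X) = X*12 = 12*X)
M(N) + p(-16) = 12*(-20) - 16 = -240 - 16 = -256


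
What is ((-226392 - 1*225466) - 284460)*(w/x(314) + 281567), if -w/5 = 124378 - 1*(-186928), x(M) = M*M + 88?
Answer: -5114575514635191/24671 ≈ -2.0731e+11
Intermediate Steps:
x(M) = 88 + M² (x(M) = M² + 88 = 88 + M²)
w = -1556530 (w = -5*(124378 - 1*(-186928)) = -5*(124378 + 186928) = -5*311306 = -1556530)
((-226392 - 1*225466) - 284460)*(w/x(314) + 281567) = ((-226392 - 1*225466) - 284460)*(-1556530/(88 + 314²) + 281567) = ((-226392 - 225466) - 284460)*(-1556530/(88 + 98596) + 281567) = (-451858 - 284460)*(-1556530/98684 + 281567) = -736318*(-1556530*1/98684 + 281567) = -736318*(-778265/49342 + 281567) = -736318*13892300649/49342 = -5114575514635191/24671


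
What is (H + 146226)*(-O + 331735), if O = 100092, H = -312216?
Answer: -38450421570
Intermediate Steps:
(H + 146226)*(-O + 331735) = (-312216 + 146226)*(-1*100092 + 331735) = -165990*(-100092 + 331735) = -165990*231643 = -38450421570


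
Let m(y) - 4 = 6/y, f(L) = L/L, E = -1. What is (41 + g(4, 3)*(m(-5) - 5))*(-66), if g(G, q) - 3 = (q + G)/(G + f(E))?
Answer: -51678/25 ≈ -2067.1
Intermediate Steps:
f(L) = 1
g(G, q) = 3 + (G + q)/(1 + G) (g(G, q) = 3 + (q + G)/(G + 1) = 3 + (G + q)/(1 + G))
m(y) = 4 + 6/y
(41 + g(4, 3)*(m(-5) - 5))*(-66) = (41 + ((3 + 3 + 4*4)/(1 + 4))*((4 + 6/(-5)) - 5))*(-66) = (41 + ((3 + 3 + 16)/5)*((4 + 6*(-1/5)) - 5))*(-66) = (41 + ((1/5)*22)*((4 - 6/5) - 5))*(-66) = (41 + 22*(14/5 - 5)/5)*(-66) = (41 + (22/5)*(-11/5))*(-66) = (41 - 242/25)*(-66) = (783/25)*(-66) = -51678/25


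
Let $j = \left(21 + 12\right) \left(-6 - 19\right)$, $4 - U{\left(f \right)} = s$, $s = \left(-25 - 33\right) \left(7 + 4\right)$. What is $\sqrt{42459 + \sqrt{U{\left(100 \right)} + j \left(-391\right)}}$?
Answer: $\sqrt{42459 + 3 \sqrt{35913}} \approx 207.43$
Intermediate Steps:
$s = -638$ ($s = \left(-58\right) 11 = -638$)
$U{\left(f \right)} = 642$ ($U{\left(f \right)} = 4 - -638 = 4 + 638 = 642$)
$j = -825$ ($j = 33 \left(-25\right) = -825$)
$\sqrt{42459 + \sqrt{U{\left(100 \right)} + j \left(-391\right)}} = \sqrt{42459 + \sqrt{642 - -322575}} = \sqrt{42459 + \sqrt{642 + 322575}} = \sqrt{42459 + \sqrt{323217}} = \sqrt{42459 + 3 \sqrt{35913}}$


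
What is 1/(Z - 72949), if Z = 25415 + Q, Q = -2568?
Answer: -1/50102 ≈ -1.9959e-5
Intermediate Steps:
Z = 22847 (Z = 25415 - 2568 = 22847)
1/(Z - 72949) = 1/(22847 - 72949) = 1/(-50102) = -1/50102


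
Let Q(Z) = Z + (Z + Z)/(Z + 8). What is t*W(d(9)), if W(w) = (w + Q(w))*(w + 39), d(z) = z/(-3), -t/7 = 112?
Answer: 1016064/5 ≈ 2.0321e+5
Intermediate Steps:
t = -784 (t = -7*112 = -784)
Q(Z) = Z + 2*Z/(8 + Z) (Q(Z) = Z + (2*Z)/(8 + Z) = Z + 2*Z/(8 + Z))
d(z) = -z/3 (d(z) = z*(-⅓) = -z/3)
W(w) = (39 + w)*(w + w*(10 + w)/(8 + w)) (W(w) = (w + w*(10 + w)/(8 + w))*(w + 39) = (w + w*(10 + w)/(8 + w))*(39 + w) = (39 + w)*(w + w*(10 + w)/(8 + w)))
t*W(d(9)) = -1568*(-⅓*9)*(351 + (-⅓*9)² + 48*(-⅓*9))/(8 - ⅓*9) = -1568*(-3)*(351 + (-3)² + 48*(-3))/(8 - 3) = -1568*(-3)*(351 + 9 - 144)/5 = -1568*(-3)*216/5 = -784*(-1296/5) = 1016064/5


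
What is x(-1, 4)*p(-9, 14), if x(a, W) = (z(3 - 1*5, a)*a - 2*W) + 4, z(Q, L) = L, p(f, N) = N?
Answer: -42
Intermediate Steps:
x(a, W) = 4 + a**2 - 2*W (x(a, W) = (a*a - 2*W) + 4 = (a**2 - 2*W) + 4 = 4 + a**2 - 2*W)
x(-1, 4)*p(-9, 14) = (4 + (-1)**2 - 2*4)*14 = (4 + 1 - 8)*14 = -3*14 = -42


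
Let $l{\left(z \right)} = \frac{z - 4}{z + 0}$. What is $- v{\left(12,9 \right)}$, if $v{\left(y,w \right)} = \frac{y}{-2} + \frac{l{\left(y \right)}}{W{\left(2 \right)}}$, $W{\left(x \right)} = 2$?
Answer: $\frac{17}{3} \approx 5.6667$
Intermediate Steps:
$l{\left(z \right)} = \frac{-4 + z}{z}$
$v{\left(y,w \right)} = - \frac{y}{2} + \frac{-4 + y}{2 y}$ ($v{\left(y,w \right)} = \frac{y}{-2} + \frac{\frac{1}{y} \left(-4 + y\right)}{2} = y \left(- \frac{1}{2}\right) + \frac{-4 + y}{y} \frac{1}{2} = - \frac{y}{2} + \frac{-4 + y}{2 y}$)
$- v{\left(12,9 \right)} = - \frac{-4 + 12 - 12^{2}}{2 \cdot 12} = - \frac{-4 + 12 - 144}{2 \cdot 12} = - \frac{-136}{2 \cdot 12} = \left(-1\right) \left(- \frac{17}{3}\right) = \frac{17}{3}$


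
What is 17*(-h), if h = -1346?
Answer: 22882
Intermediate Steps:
17*(-h) = 17*(-1*(-1346)) = 17*1346 = 22882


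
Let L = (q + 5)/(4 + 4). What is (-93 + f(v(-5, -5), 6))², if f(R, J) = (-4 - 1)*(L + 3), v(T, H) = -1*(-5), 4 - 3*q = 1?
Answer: 199809/16 ≈ 12488.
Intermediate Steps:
q = 1 (q = 4/3 - ⅓*1 = 4/3 - ⅓ = 1)
L = ¾ (L = (1 + 5)/(4 + 4) = 6/8 = 6*(⅛) = ¾ ≈ 0.75000)
v(T, H) = 5
f(R, J) = -75/4 (f(R, J) = (-4 - 1)*(¾ + 3) = -5*15/4 = -75/4)
(-93 + f(v(-5, -5), 6))² = (-93 - 75/4)² = (-447/4)² = 199809/16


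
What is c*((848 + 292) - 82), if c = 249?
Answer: 263442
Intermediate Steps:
c*((848 + 292) - 82) = 249*((848 + 292) - 82) = 249*(1140 - 82) = 249*1058 = 263442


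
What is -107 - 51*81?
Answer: -4238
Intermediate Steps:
-107 - 51*81 = -107 - 4131 = -4238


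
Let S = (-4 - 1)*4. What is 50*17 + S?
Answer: 830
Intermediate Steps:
S = -20 (S = -5*4 = -20)
50*17 + S = 50*17 - 20 = 850 - 20 = 830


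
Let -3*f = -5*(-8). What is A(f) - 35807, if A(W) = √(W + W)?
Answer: -35807 + 4*I*√15/3 ≈ -35807.0 + 5.164*I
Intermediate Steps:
f = -40/3 (f = -(-5)*(-8)/3 = -⅓*40 = -40/3 ≈ -13.333)
A(W) = √2*√W (A(W) = √(2*W) = √2*√W)
A(f) - 35807 = √2*√(-40/3) - 35807 = √2*(2*I*√30/3) - 35807 = 4*I*√15/3 - 35807 = -35807 + 4*I*√15/3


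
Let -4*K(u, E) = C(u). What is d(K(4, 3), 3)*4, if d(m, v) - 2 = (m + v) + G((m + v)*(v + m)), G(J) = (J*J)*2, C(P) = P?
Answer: 144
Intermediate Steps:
K(u, E) = -u/4
G(J) = 2*J**2 (G(J) = J**2*2 = 2*J**2)
d(m, v) = 2 + m + v + 2*(m + v)**4 (d(m, v) = 2 + ((m + v) + 2*((m + v)*(v + m))**2) = 2 + ((m + v) + 2*((m + v)*(m + v))**2) = 2 + ((m + v) + 2*((m + v)**2)**2) = 2 + ((m + v) + 2*(m + v)**4) = 2 + (m + v + 2*(m + v)**4) = 2 + m + v + 2*(m + v)**4)
d(K(4, 3), 3)*4 = (2 - 1/4*4 + 3 + 2*((-1/4*4)**2 + 3**2 + 2*(-1/4*4)*3)**2)*4 = (2 - 1 + 3 + 2*((-1)**2 + 9 + 2*(-1)*3)**2)*4 = (2 - 1 + 3 + 2*(1 + 9 - 6)**2)*4 = (2 - 1 + 3 + 2*4**2)*4 = (2 - 1 + 3 + 2*16)*4 = (2 - 1 + 3 + 32)*4 = 36*4 = 144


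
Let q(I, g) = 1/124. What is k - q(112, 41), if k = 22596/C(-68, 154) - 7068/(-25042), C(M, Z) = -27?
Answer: -615283267/735444 ≈ -836.61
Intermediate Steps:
q(I, g) = 1/124
k = -4961914/5931 (k = 22596/(-27) - 7068/(-25042) = 22596*(-1/27) - 7068*(-1/25042) = -7532/9 + 186/659 = -4961914/5931 ≈ -836.61)
k - q(112, 41) = -4961914/5931 - 1*1/124 = -4961914/5931 - 1/124 = -615283267/735444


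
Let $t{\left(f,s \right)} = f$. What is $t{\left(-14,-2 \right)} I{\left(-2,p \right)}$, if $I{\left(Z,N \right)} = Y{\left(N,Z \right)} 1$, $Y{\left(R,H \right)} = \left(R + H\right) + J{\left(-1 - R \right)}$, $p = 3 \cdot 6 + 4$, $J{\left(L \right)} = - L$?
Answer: $-602$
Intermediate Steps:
$p = 22$ ($p = 18 + 4 = 22$)
$Y{\left(R,H \right)} = 1 + H + 2 R$ ($Y{\left(R,H \right)} = \left(R + H\right) - \left(-1 - R\right) = \left(H + R\right) + \left(1 + R\right) = 1 + H + 2 R$)
$I{\left(Z,N \right)} = 1 + Z + 2 N$ ($I{\left(Z,N \right)} = \left(1 + Z + 2 N\right) 1 = 1 + Z + 2 N$)
$t{\left(-14,-2 \right)} I{\left(-2,p \right)} = - 14 \left(1 - 2 + 2 \cdot 22\right) = - 14 \left(1 - 2 + 44\right) = \left(-14\right) 43 = -602$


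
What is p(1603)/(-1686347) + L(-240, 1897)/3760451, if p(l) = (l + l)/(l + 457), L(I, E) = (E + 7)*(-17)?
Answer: -3307483417049/384215765904230 ≈ -0.0086084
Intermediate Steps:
L(I, E) = -119 - 17*E (L(I, E) = (7 + E)*(-17) = -119 - 17*E)
p(l) = 2*l/(457 + l) (p(l) = (2*l)/(457 + l) = 2*l/(457 + l))
p(1603)/(-1686347) + L(-240, 1897)/3760451 = (2*1603/(457 + 1603))/(-1686347) + (-119 - 17*1897)/3760451 = (2*1603/2060)*(-1/1686347) + (-119 - 32249)*(1/3760451) = (2*1603*(1/2060))*(-1/1686347) - 32368*1/3760451 = (1603/1030)*(-1/1686347) - 1904/221203 = -1603/1736937410 - 1904/221203 = -3307483417049/384215765904230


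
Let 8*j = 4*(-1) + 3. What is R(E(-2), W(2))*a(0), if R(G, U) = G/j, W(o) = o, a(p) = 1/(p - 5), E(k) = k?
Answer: -16/5 ≈ -3.2000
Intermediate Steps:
a(p) = 1/(-5 + p)
j = -⅛ (j = (4*(-1) + 3)/8 = (-4 + 3)/8 = (⅛)*(-1) = -⅛ ≈ -0.12500)
R(G, U) = -8*G (R(G, U) = G/(-⅛) = G*(-8) = -8*G)
R(E(-2), W(2))*a(0) = (-8*(-2))/(-5 + 0) = 16/(-5) = 16*(-⅕) = -16/5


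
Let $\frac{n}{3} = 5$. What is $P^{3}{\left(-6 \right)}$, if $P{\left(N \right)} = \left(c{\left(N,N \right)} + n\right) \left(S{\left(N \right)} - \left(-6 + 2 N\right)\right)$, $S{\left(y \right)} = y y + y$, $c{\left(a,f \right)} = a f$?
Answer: $14670139392$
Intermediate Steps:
$n = 15$ ($n = 3 \cdot 5 = 15$)
$S{\left(y \right)} = y + y^{2}$ ($S{\left(y \right)} = y^{2} + y = y + y^{2}$)
$P{\left(N \right)} = \left(15 + N^{2}\right) \left(6 - 2 N + N \left(1 + N\right)\right)$ ($P{\left(N \right)} = \left(N N + 15\right) \left(N \left(1 + N\right) - \left(-6 + 2 N\right)\right) = \left(N^{2} + 15\right) \left(6 - 2 N + N \left(1 + N\right)\right) = \left(15 + N^{2}\right) \left(6 - 2 N + N \left(1 + N\right)\right)$)
$P^{3}{\left(-6 \right)} = \left(90 + \left(-6\right)^{4} - \left(-6\right)^{3} - -90 + 21 \left(-6\right)^{2}\right)^{3} = \left(90 + 1296 - -216 + 90 + 21 \cdot 36\right)^{3} = \left(90 + 1296 + 216 + 90 + 756\right)^{3} = 2448^{3} = 14670139392$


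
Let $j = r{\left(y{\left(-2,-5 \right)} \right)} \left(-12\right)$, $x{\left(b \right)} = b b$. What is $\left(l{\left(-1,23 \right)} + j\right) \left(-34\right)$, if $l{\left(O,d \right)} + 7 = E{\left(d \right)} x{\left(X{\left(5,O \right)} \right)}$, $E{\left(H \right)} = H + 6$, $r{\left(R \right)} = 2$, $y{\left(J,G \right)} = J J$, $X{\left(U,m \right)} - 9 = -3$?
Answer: $-34442$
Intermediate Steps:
$X{\left(U,m \right)} = 6$ ($X{\left(U,m \right)} = 9 - 3 = 6$)
$x{\left(b \right)} = b^{2}$
$y{\left(J,G \right)} = J^{2}$
$E{\left(H \right)} = 6 + H$
$l{\left(O,d \right)} = 209 + 36 d$ ($l{\left(O,d \right)} = -7 + \left(6 + d\right) 6^{2} = -7 + \left(6 + d\right) 36 = -7 + \left(216 + 36 d\right) = 209 + 36 d$)
$j = -24$ ($j = 2 \left(-12\right) = -24$)
$\left(l{\left(-1,23 \right)} + j\right) \left(-34\right) = \left(\left(209 + 36 \cdot 23\right) - 24\right) \left(-34\right) = \left(\left(209 + 828\right) - 24\right) \left(-34\right) = \left(1037 - 24\right) \left(-34\right) = 1013 \left(-34\right) = -34442$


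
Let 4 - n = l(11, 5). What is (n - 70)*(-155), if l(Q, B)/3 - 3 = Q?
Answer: 16740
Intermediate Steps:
l(Q, B) = 9 + 3*Q
n = -38 (n = 4 - (9 + 3*11) = 4 - (9 + 33) = 4 - 1*42 = 4 - 42 = -38)
(n - 70)*(-155) = (-38 - 70)*(-155) = -108*(-155) = 16740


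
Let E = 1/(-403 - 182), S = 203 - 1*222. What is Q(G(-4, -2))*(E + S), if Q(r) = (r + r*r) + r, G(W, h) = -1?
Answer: 11116/585 ≈ 19.002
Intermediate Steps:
Q(r) = r² + 2*r (Q(r) = (r + r²) + r = r² + 2*r)
S = -19 (S = 203 - 222 = -19)
E = -1/585 (E = 1/(-585) = -1/585 ≈ -0.0017094)
Q(G(-4, -2))*(E + S) = (-(2 - 1))*(-1/585 - 19) = -1*1*(-11116/585) = -1*(-11116/585) = 11116/585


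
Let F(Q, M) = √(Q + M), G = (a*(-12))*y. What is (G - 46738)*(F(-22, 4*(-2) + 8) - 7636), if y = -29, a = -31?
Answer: 439268536 - 57526*I*√22 ≈ 4.3927e+8 - 2.6982e+5*I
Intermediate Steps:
G = -10788 (G = -31*(-12)*(-29) = 372*(-29) = -10788)
F(Q, M) = √(M + Q)
(G - 46738)*(F(-22, 4*(-2) + 8) - 7636) = (-10788 - 46738)*(√((4*(-2) + 8) - 22) - 7636) = -57526*(√((-8 + 8) - 22) - 7636) = -57526*(√(0 - 22) - 7636) = -57526*(√(-22) - 7636) = -57526*(I*√22 - 7636) = -57526*(-7636 + I*√22) = 439268536 - 57526*I*√22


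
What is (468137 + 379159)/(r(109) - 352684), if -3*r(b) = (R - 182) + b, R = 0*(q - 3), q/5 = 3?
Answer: -2541888/1057979 ≈ -2.4026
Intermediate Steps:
q = 15 (q = 5*3 = 15)
R = 0 (R = 0*(15 - 3) = 0*12 = 0)
r(b) = 182/3 - b/3 (r(b) = -((0 - 182) + b)/3 = -(-182 + b)/3 = 182/3 - b/3)
(468137 + 379159)/(r(109) - 352684) = (468137 + 379159)/((182/3 - 1/3*109) - 352684) = 847296/((182/3 - 109/3) - 352684) = 847296/(73/3 - 352684) = 847296/(-1057979/3) = 847296*(-3/1057979) = -2541888/1057979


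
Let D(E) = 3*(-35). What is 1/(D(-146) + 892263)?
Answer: 1/892158 ≈ 1.1209e-6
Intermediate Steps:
D(E) = -105
1/(D(-146) + 892263) = 1/(-105 + 892263) = 1/892158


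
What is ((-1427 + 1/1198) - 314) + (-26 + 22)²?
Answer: -2066549/1198 ≈ -1725.0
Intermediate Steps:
((-1427 + 1/1198) - 314) + (-26 + 22)² = ((-1427 + 1/1198) - 314) + (-4)² = (-1709545/1198 - 314) + 16 = -2085717/1198 + 16 = -2066549/1198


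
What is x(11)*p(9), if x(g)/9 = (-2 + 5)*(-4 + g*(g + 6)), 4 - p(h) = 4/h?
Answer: 17568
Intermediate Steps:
p(h) = 4 - 4/h
x(g) = -108 + 27*g*(6 + g) (x(g) = 9*((-2 + 5)*(-4 + g*(g + 6))) = 9*(3*(-4 + g*(6 + g))) = 9*(-12 + 3*g*(6 + g)) = -108 + 27*g*(6 + g))
x(11)*p(9) = (-108 + 27*11² + 162*11)*(4 - 4/9) = (-108 + 27*121 + 1782)*(4 - 4*⅑) = (-108 + 3267 + 1782)*(4 - 4/9) = 4941*(32/9) = 17568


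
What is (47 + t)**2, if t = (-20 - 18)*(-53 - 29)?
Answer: 10004569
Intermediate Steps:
t = 3116 (t = -38*(-82) = 3116)
(47 + t)**2 = (47 + 3116)**2 = 3163**2 = 10004569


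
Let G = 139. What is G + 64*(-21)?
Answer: -1205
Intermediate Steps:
G + 64*(-21) = 139 + 64*(-21) = 139 - 1344 = -1205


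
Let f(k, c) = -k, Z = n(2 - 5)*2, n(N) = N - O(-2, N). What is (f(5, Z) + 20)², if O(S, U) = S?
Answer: 225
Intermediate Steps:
n(N) = 2 + N (n(N) = N - 1*(-2) = N + 2 = 2 + N)
Z = -2 (Z = (2 + (2 - 5))*2 = (2 - 3)*2 = -1*2 = -2)
(f(5, Z) + 20)² = (-1*5 + 20)² = (-5 + 20)² = 15² = 225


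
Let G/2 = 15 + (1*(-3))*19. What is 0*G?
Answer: 0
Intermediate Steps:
G = -84 (G = 2*(15 + (1*(-3))*19) = 2*(15 - 3*19) = 2*(15 - 57) = 2*(-42) = -84)
0*G = 0*(-84) = 0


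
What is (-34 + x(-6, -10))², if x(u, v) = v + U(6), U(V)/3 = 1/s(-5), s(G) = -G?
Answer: 47089/25 ≈ 1883.6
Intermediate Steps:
U(V) = ⅗ (U(V) = 3/((-1*(-5))) = 3/5 = 3*(⅕) = ⅗)
x(u, v) = ⅗ + v (x(u, v) = v + ⅗ = ⅗ + v)
(-34 + x(-6, -10))² = (-34 + (⅗ - 10))² = (-34 - 47/5)² = (-217/5)² = 47089/25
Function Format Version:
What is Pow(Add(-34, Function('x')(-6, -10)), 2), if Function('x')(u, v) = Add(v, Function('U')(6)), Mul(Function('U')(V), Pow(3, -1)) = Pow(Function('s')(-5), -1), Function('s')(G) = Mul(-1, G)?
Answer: Rational(47089, 25) ≈ 1883.6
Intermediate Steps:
Function('U')(V) = Rational(3, 5) (Function('U')(V) = Mul(3, Pow(Mul(-1, -5), -1)) = Mul(3, Pow(5, -1)) = Mul(3, Rational(1, 5)) = Rational(3, 5))
Function('x')(u, v) = Add(Rational(3, 5), v) (Function('x')(u, v) = Add(v, Rational(3, 5)) = Add(Rational(3, 5), v))
Pow(Add(-34, Function('x')(-6, -10)), 2) = Pow(Add(-34, Add(Rational(3, 5), -10)), 2) = Pow(Add(-34, Rational(-47, 5)), 2) = Pow(Rational(-217, 5), 2) = Rational(47089, 25)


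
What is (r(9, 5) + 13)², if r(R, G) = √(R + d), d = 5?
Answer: (13 + √14)² ≈ 280.28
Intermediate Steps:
r(R, G) = √(5 + R) (r(R, G) = √(R + 5) = √(5 + R))
(r(9, 5) + 13)² = (√(5 + 9) + 13)² = (√14 + 13)² = (13 + √14)²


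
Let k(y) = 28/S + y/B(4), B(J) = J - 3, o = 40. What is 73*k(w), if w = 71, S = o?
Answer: 52341/10 ≈ 5234.1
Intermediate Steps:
S = 40
B(J) = -3 + J
k(y) = 7/10 + y (k(y) = 28/40 + y/(-3 + 4) = 28*(1/40) + y/1 = 7/10 + y*1 = 7/10 + y)
73*k(w) = 73*(7/10 + 71) = 73*(717/10) = 52341/10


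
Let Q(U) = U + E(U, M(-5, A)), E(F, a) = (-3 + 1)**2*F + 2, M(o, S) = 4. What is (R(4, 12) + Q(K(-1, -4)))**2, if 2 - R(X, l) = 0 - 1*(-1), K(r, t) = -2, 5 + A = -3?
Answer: 49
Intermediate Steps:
A = -8 (A = -5 - 3 = -8)
R(X, l) = 1 (R(X, l) = 2 - (0 - 1*(-1)) = 2 - (0 + 1) = 2 - 1*1 = 2 - 1 = 1)
E(F, a) = 2 + 4*F (E(F, a) = (-2)**2*F + 2 = 4*F + 2 = 2 + 4*F)
Q(U) = 2 + 5*U (Q(U) = U + (2 + 4*U) = 2 + 5*U)
(R(4, 12) + Q(K(-1, -4)))**2 = (1 + (2 + 5*(-2)))**2 = (1 + (2 - 10))**2 = (1 - 8)**2 = (-7)**2 = 49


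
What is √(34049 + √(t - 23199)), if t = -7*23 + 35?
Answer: √(34049 + 5*I*√933) ≈ 184.52 + 0.4138*I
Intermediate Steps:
t = -126 (t = -161 + 35 = -126)
√(34049 + √(t - 23199)) = √(34049 + √(-126 - 23199)) = √(34049 + √(-23325)) = √(34049 + 5*I*√933)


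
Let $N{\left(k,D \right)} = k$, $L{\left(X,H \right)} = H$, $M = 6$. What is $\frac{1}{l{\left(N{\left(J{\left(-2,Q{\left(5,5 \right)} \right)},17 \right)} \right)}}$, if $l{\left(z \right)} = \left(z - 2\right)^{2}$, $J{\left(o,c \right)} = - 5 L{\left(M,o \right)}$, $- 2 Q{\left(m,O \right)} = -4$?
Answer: $\frac{1}{64} \approx 0.015625$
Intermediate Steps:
$Q{\left(m,O \right)} = 2$ ($Q{\left(m,O \right)} = \left(- \frac{1}{2}\right) \left(-4\right) = 2$)
$J{\left(o,c \right)} = - 5 o$
$l{\left(z \right)} = \left(-2 + z\right)^{2}$
$\frac{1}{l{\left(N{\left(J{\left(-2,Q{\left(5,5 \right)} \right)},17 \right)} \right)}} = \frac{1}{\left(-2 - -10\right)^{2}} = \frac{1}{\left(-2 + 10\right)^{2}} = \frac{1}{8^{2}} = \frac{1}{64}$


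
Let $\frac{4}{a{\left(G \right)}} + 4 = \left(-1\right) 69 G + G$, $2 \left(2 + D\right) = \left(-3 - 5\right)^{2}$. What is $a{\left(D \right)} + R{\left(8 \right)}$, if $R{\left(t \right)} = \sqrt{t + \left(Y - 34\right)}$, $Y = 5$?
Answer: $- \frac{1}{511} + i \sqrt{21} \approx -0.0019569 + 4.5826 i$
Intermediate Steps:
$D = 30$ ($D = -2 + \frac{\left(-3 - 5\right)^{2}}{2} = -2 + \frac{\left(-8\right)^{2}}{2} = -2 + \frac{1}{2} \cdot 64 = -2 + 32 = 30$)
$R{\left(t \right)} = \sqrt{-29 + t}$ ($R{\left(t \right)} = \sqrt{t + \left(5 - 34\right)} = \sqrt{t - 29} = \sqrt{-29 + t}$)
$a{\left(G \right)} = \frac{4}{-4 - 68 G}$ ($a{\left(G \right)} = \frac{4}{-4 + \left(\left(-1\right) 69 G + G\right)} = \frac{4}{-4 + \left(- 69 G + G\right)} = \frac{4}{-4 - 68 G}$)
$a{\left(D \right)} + R{\left(8 \right)} = - \frac{1}{1 + 17 \cdot 30} + \sqrt{-29 + 8} = - \frac{1}{1 + 510} + \sqrt{-21} = - \frac{1}{511} + i \sqrt{21}$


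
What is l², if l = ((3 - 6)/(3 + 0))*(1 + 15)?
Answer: 256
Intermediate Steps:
l = -16 (l = -3/3*16 = -3*⅓*16 = -1*16 = -16)
l² = (-16)² = 256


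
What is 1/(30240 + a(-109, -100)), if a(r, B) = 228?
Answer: 1/30468 ≈ 3.2821e-5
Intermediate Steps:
1/(30240 + a(-109, -100)) = 1/(30240 + 228) = 1/30468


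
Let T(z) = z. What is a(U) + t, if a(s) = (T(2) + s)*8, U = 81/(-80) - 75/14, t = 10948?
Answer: 763913/70 ≈ 10913.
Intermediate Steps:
U = -3567/560 (U = 81*(-1/80) - 75*1/14 = -81/80 - 75/14 = -3567/560 ≈ -6.3696)
a(s) = 16 + 8*s (a(s) = (2 + s)*8 = 16 + 8*s)
a(U) + t = (16 + 8*(-3567/560)) + 10948 = (16 - 3567/70) + 10948 = -2447/70 + 10948 = 763913/70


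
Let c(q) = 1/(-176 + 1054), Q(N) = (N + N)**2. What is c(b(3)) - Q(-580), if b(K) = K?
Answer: -1181436799/878 ≈ -1.3456e+6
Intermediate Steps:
Q(N) = 4*N**2 (Q(N) = (2*N)**2 = 4*N**2)
c(q) = 1/878
c(b(3)) - Q(-580) = 1/878 - 4*(-580)**2 = 1/878 - 4*336400 = 1/878 - 1*1345600 = 1/878 - 1345600 = -1181436799/878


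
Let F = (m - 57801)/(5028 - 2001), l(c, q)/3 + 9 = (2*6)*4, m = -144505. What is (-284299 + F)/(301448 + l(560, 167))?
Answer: -860775379/912837255 ≈ -0.94297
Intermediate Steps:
l(c, q) = 117 (l(c, q) = -27 + 3*((2*6)*4) = -27 + 3*(12*4) = -27 + 3*48 = -27 + 144 = 117)
F = -202306/3027 (F = (-144505 - 57801)/(5028 - 2001) = -202306/3027 ≈ -66.834)
(-284299 + F)/(301448 + l(560, 167)) = (-284299 - 202306/3027)/(301448 + 117) = -860775379/3027/301565 = -860775379/3027*1/301565 = -860775379/912837255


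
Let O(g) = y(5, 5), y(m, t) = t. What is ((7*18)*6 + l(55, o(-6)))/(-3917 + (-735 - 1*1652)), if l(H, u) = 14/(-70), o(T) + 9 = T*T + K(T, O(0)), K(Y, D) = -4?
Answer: -3779/31520 ≈ -0.11989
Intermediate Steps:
O(g) = 5
o(T) = -13 + T² (o(T) = -9 + (T*T - 4) = -9 + (T² - 4) = -9 + (-4 + T²) = -13 + T²)
l(H, u) = -⅕ (l(H, u) = 14*(-1/70) = -⅕)
((7*18)*6 + l(55, o(-6)))/(-3917 + (-735 - 1*1652)) = ((7*18)*6 - ⅕)/(-3917 + (-735 - 1*1652)) = (126*6 - ⅕)/(-3917 + (-735 - 1652)) = (756 - ⅕)/(-3917 - 2387) = (3779/5)/(-6304) = (3779/5)*(-1/6304) = -3779/31520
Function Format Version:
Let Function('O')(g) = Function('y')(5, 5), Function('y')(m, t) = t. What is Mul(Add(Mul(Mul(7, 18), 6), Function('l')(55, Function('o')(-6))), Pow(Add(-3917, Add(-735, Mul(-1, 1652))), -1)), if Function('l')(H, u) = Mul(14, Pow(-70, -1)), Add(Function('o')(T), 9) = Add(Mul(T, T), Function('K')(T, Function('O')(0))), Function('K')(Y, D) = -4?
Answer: Rational(-3779, 31520) ≈ -0.11989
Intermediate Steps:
Function('O')(g) = 5
Function('o')(T) = Add(-13, Pow(T, 2)) (Function('o')(T) = Add(-9, Add(Mul(T, T), -4)) = Add(-9, Add(Pow(T, 2), -4)) = Add(-9, Add(-4, Pow(T, 2))) = Add(-13, Pow(T, 2)))
Function('l')(H, u) = Rational(-1, 5) (Function('l')(H, u) = Mul(14, Rational(-1, 70)) = Rational(-1, 5))
Mul(Add(Mul(Mul(7, 18), 6), Function('l')(55, Function('o')(-6))), Pow(Add(-3917, Add(-735, Mul(-1, 1652))), -1)) = Mul(Add(Mul(Mul(7, 18), 6), Rational(-1, 5)), Pow(Add(-3917, Add(-735, Mul(-1, 1652))), -1)) = Mul(Add(Mul(126, 6), Rational(-1, 5)), Pow(Add(-3917, Add(-735, -1652)), -1)) = Mul(Add(756, Rational(-1, 5)), Pow(Add(-3917, -2387), -1)) = Mul(Rational(3779, 5), Pow(-6304, -1)) = Mul(Rational(3779, 5), Rational(-1, 6304)) = Rational(-3779, 31520)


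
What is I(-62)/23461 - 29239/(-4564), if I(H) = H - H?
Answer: 4177/652 ≈ 6.4064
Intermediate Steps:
I(H) = 0
I(-62)/23461 - 29239/(-4564) = 0/23461 - 29239/(-4564) = 0*(1/23461) - 29239*(-1/4564) = 0 + 4177/652 = 4177/652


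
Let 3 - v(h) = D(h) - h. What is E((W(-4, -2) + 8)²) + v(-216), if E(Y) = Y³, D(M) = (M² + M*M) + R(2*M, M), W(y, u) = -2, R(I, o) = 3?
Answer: -46872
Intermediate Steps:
D(M) = 3 + 2*M² (D(M) = (M² + M*M) + 3 = (M² + M²) + 3 = 2*M² + 3 = 3 + 2*M²)
v(h) = h - 2*h² (v(h) = 3 - ((3 + 2*h²) - h) = 3 - (3 - h + 2*h²) = 3 + (-3 + h - 2*h²) = h - 2*h²)
E((W(-4, -2) + 8)²) + v(-216) = ((-2 + 8)²)³ - 216*(1 - 2*(-216)) = (6²)³ - 216*(1 + 432) = 36³ - 216*433 = 46656 - 93528 = -46872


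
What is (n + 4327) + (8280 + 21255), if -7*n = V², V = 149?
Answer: 214833/7 ≈ 30690.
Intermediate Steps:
n = -22201/7 (n = -⅐*149² = -⅐*22201 = -22201/7 ≈ -3171.6)
(n + 4327) + (8280 + 21255) = (-22201/7 + 4327) + (8280 + 21255) = 8088/7 + 29535 = 214833/7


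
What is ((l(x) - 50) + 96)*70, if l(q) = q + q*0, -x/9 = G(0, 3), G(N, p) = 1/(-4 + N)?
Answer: 6755/2 ≈ 3377.5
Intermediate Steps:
x = 9/4 (x = -9/(-4 + 0) = -9/(-4) = -9*(-¼) = 9/4 ≈ 2.2500)
l(q) = q (l(q) = q + 0 = q)
((l(x) - 50) + 96)*70 = ((9/4 - 50) + 96)*70 = (-191/4 + 96)*70 = (193/4)*70 = 6755/2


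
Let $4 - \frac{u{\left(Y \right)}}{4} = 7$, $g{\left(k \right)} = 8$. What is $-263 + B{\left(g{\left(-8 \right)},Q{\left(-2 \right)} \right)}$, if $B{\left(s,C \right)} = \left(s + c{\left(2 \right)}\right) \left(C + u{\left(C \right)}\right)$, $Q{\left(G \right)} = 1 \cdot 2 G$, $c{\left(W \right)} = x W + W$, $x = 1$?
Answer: $-455$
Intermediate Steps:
$c{\left(W \right)} = 2 W$ ($c{\left(W \right)} = 1 W + W = W + W = 2 W$)
$u{\left(Y \right)} = -12$ ($u{\left(Y \right)} = 16 - 28 = -12$)
$Q{\left(G \right)} = 2 G$
$B{\left(s,C \right)} = \left(-12 + C\right) \left(4 + s\right)$ ($B{\left(s,C \right)} = \left(s + 2 \cdot 2\right) \left(C - 12\right) = \left(s + 4\right) \left(-12 + C\right) = \left(4 + s\right) \left(-12 + C\right) = \left(-12 + C\right) \left(4 + s\right)$)
$-263 + B{\left(g{\left(-8 \right)},Q{\left(-2 \right)} \right)} = -263 + \left(-48 - 96 + 4 \cdot 2 \left(-2\right) + 2 \left(-2\right) 8\right) = -263 - 192 = -455$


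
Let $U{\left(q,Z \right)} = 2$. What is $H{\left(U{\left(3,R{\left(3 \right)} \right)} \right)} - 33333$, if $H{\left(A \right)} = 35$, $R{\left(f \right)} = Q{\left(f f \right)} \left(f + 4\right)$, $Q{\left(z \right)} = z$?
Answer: $-33298$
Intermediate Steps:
$R{\left(f \right)} = f^{2} \left(4 + f\right)$ ($R{\left(f \right)} = f f \left(f + 4\right) = f^{2} \left(4 + f\right)$)
$H{\left(U{\left(3,R{\left(3 \right)} \right)} \right)} - 33333 = 35 - 33333 = -33298$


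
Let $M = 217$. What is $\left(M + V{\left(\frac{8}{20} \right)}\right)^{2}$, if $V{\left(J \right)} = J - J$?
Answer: $47089$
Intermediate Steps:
$V{\left(J \right)} = 0$
$\left(M + V{\left(\frac{8}{20} \right)}\right)^{2} = \left(217 + 0\right)^{2} = 217^{2} = 47089$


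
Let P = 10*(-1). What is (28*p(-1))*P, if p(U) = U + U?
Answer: 560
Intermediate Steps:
P = -10
p(U) = 2*U
(28*p(-1))*P = (28*(2*(-1)))*(-10) = (28*(-2))*(-10) = -56*(-10) = 560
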